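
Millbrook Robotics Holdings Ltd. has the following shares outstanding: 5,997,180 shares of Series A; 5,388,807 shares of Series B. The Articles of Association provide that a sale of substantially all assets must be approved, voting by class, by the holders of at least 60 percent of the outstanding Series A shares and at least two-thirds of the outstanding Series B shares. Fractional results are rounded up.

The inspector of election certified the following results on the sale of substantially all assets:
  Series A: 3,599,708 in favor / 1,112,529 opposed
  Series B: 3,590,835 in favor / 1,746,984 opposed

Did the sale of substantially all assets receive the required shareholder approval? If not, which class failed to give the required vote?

Series A: 3/5 of 5997180 = 3598308; 3,598,308 required, 3,599,708 in favor — approved.
Series B: 2/3 of 5388807 = 3592538; 3,592,538 required, 3,590,835 in favor — not approved.

Not approved — the Series B shares did not give the required vote.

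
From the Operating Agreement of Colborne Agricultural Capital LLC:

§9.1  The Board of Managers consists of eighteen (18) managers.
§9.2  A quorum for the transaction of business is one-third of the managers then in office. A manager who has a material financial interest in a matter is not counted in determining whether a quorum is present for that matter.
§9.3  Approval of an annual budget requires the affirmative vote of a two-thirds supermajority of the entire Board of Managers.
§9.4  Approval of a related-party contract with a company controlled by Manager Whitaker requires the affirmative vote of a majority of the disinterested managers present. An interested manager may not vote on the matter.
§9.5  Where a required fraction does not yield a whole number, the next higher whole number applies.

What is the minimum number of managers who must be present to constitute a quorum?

6

1/3 of 18 = 6.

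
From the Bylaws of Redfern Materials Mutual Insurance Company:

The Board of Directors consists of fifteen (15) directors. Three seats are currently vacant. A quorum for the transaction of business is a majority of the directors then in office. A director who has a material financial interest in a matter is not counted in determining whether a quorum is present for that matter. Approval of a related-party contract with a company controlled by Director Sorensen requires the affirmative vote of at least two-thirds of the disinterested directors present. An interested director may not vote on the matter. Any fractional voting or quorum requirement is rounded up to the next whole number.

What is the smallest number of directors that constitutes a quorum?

7

A majority of 12 is 7.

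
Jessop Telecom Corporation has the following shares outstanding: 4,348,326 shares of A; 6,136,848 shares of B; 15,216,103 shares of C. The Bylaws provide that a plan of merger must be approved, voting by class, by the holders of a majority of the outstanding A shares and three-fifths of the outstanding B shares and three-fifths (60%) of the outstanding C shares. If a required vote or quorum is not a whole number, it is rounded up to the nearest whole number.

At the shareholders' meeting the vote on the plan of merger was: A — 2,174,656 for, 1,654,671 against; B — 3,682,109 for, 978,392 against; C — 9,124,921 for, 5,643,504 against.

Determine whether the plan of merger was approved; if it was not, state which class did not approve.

A: a majority of 4348326 is 2174164; 2,174,164 required, 2,174,656 in favor — approved.
B: 3/5 of 6136848 = 3682108.80, rounded up to 3682109; 3,682,109 required, 3,682,109 in favor — approved.
C: 3/5 of 15216103 = 9129661.80, rounded up to 9129662; 9,129,662 required, 9,124,921 in favor — not approved.

Not approved — the C shares did not give the required vote.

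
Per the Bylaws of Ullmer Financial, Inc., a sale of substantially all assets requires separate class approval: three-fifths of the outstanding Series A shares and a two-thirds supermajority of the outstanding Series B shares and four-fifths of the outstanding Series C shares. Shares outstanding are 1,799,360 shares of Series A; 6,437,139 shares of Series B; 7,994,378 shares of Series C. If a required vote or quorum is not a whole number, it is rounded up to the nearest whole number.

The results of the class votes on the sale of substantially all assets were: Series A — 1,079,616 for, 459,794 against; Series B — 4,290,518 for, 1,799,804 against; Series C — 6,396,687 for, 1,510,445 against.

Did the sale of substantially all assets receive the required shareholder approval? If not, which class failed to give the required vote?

Series A: 3/5 of 1799360 = 1079616; 1,079,616 required, 1,079,616 in favor — approved.
Series B: 2/3 of 6437139 = 4291426; 4,291,426 required, 4,290,518 in favor — not approved.
Series C: 4/5 of 7994378 = 6395502.40, rounded up to 6395503; 6,395,503 required, 6,396,687 in favor — approved.

Not approved — the Series B shares did not give the required vote.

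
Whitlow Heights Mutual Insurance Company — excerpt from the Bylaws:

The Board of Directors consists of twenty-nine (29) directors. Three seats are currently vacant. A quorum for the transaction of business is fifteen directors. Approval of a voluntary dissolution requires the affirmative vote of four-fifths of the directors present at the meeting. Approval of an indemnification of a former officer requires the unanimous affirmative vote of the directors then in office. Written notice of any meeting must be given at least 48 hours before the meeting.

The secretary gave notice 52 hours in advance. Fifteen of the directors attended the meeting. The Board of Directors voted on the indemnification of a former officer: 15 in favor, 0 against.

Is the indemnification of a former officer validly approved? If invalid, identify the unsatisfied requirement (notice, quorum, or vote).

Notice: 52 hours given; 48 required (52 ≥ 48). Satisfied.
Quorum: 15 present; quorum is 15. Satisfied.
Vote: the indemnification of a former officer requires the unanimous vote of the directors then in office (26). Unanimous means all 26, so 26 affirmative votes are needed; 15 voted in favor. Not satisfied.

Invalid — vote requirement not satisfied.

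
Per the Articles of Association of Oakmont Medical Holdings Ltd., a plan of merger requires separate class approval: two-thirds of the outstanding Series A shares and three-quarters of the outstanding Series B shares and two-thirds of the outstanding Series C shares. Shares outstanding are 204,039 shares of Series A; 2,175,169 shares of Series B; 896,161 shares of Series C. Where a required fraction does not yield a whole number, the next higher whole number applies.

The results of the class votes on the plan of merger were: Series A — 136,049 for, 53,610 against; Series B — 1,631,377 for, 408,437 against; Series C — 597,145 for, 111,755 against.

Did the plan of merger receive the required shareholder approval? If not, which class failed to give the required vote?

Not approved — the Series C shares did not give the required vote.

Series A: 2/3 of 204039 = 136026; 136,026 required, 136,049 in favor — approved.
Series B: 3/4 of 2175169 = 1631376.75, rounded up to 1631377; 1,631,377 required, 1,631,377 in favor — approved.
Series C: 2/3 of 896161 = 597440.67, rounded up to 597441; 597,441 required, 597,145 in favor — not approved.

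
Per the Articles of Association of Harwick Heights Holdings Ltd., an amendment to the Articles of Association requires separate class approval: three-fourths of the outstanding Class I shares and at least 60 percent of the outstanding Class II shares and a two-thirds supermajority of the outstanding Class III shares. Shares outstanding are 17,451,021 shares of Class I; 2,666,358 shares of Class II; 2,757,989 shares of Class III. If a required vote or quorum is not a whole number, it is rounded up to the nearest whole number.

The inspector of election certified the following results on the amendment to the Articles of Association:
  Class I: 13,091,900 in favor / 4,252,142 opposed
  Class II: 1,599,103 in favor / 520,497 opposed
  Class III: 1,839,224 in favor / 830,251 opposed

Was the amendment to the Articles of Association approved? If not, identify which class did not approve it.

Not approved — the Class II shares did not give the required vote.

Class I: 3/4 of 17451021 = 13088265.75, rounded up to 13088266; 13,088,266 required, 13,091,900 in favor — approved.
Class II: 3/5 of 2666358 = 1599814.80, rounded up to 1599815; 1,599,815 required, 1,599,103 in favor — not approved.
Class III: 2/3 of 2757989 = 1838659.33, rounded up to 1838660; 1,838,660 required, 1,839,224 in favor — approved.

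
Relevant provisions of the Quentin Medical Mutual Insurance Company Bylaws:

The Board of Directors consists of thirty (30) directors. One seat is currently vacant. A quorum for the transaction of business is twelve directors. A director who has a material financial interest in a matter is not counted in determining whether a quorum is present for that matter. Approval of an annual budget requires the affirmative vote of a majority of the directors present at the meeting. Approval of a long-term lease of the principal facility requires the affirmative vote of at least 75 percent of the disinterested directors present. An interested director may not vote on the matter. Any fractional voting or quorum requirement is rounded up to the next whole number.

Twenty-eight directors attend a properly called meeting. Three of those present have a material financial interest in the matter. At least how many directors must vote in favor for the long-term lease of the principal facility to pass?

19

The long-term lease of the principal facility requires three-fourths of the disinterested directors present (28 − 3 = 25).
3/4 of 25 = 18.75, rounded up to 19.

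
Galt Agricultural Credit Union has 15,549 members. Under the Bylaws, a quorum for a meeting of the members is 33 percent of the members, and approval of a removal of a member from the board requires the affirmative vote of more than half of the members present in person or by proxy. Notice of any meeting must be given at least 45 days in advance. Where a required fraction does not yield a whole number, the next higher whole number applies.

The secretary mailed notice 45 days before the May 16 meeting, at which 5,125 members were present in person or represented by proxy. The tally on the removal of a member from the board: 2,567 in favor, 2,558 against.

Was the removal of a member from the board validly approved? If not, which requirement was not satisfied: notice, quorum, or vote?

Notice: 45 days given; 45 required. Satisfied.
Quorum: 33% of 15,549 = 5,131.17, rounded up to 5,132; 5,125 present. Not satisfied.
Vote: requires a majority of those present (5,125); a majority of 5125 is 2563, so 2,563 needed; 2,567 in favor. Satisfied.

Invalid — quorum requirement not satisfied.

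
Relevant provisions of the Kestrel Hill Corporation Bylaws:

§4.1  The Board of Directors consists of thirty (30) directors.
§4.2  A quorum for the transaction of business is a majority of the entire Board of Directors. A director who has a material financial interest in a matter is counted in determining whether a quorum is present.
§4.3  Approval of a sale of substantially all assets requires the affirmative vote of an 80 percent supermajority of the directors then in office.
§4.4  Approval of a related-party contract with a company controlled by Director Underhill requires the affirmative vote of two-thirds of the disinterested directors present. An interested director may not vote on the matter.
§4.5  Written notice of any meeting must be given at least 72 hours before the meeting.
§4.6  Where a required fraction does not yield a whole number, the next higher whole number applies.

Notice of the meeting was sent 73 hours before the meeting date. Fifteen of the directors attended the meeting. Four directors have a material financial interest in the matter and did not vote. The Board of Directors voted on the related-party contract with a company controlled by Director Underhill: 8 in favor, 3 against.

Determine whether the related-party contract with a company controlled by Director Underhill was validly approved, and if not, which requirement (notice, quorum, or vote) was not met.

Invalid — quorum requirement not satisfied.

Notice: 73 hours given; 72 required (73 ≥ 72). Satisfied.
Quorum: 15 present (interested directors count toward quorum); quorum is 16. Not satisfied.
Vote: the related-party contract with a company controlled by Director Underhill requires two-thirds of the disinterested directors present (15 − 4 = 11). 2/3 of 11 = 7.33, rounded up to 8, so 8 affirmative votes are needed; 8 voted in favor. Satisfied. (Moot — without a quorum no business can be validly transacted.)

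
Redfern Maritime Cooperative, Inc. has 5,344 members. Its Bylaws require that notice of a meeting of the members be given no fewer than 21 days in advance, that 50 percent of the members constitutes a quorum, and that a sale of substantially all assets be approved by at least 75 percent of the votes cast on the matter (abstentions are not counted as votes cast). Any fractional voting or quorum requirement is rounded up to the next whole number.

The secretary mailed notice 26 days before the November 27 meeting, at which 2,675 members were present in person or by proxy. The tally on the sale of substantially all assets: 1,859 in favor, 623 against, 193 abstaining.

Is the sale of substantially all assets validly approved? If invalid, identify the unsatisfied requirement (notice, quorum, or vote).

Invalid — vote requirement not satisfied.

Notice: 26 days given; 21 required. Satisfied.
Quorum: 50% of 5,344 = 2,672; 2,675 present. Satisfied.
Vote: requires three-fourths of the votes cast (2,675 − 193 abstaining = 2,482); 3/4 of 2482 = 1861.50, rounded up to 1862, so 1,862 needed; 1,859 in favor. Not satisfied.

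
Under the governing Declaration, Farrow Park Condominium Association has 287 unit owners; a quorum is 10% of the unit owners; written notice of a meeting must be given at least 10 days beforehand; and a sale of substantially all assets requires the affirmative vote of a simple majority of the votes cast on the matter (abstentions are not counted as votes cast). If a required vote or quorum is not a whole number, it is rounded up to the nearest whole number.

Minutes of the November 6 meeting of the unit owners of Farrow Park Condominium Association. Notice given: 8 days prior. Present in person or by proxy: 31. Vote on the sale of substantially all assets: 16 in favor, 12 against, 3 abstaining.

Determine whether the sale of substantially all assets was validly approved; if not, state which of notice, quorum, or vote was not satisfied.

Notice: 8 days given; 10 required. Not satisfied.
Quorum: 10% of 287 = 28.70, rounded up to 29; 31 present. Satisfied.
Vote: requires a majority of the votes cast (31 − 3 abstaining = 28); a majority of 28 is 15, so 15 needed; 16 in favor. Satisfied.

Invalid — notice requirement not satisfied.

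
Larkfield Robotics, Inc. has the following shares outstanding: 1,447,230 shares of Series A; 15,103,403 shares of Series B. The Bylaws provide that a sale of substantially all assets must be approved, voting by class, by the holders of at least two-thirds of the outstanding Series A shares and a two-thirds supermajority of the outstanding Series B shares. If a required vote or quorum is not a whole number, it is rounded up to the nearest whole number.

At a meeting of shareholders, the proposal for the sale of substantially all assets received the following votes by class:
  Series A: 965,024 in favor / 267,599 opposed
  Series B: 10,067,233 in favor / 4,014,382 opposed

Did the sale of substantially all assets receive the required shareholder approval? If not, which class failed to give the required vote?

Series A: 2/3 of 1447230 = 964820; 964,820 required, 965,024 in favor — approved.
Series B: 2/3 of 15103403 = 10068935.33, rounded up to 10068936; 10,068,936 required, 10,067,233 in favor — not approved.

Not approved — the Series B shares did not give the required vote.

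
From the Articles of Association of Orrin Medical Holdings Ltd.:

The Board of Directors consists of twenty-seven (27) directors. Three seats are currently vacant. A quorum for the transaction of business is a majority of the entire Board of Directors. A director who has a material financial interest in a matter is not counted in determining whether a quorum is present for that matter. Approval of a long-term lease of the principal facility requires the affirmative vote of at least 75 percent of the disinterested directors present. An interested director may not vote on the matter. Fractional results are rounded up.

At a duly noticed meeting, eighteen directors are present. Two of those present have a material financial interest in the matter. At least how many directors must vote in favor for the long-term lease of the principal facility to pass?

12

The long-term lease of the principal facility requires three-fourths of the disinterested directors present (18 − 2 = 16).
3/4 of 16 = 12.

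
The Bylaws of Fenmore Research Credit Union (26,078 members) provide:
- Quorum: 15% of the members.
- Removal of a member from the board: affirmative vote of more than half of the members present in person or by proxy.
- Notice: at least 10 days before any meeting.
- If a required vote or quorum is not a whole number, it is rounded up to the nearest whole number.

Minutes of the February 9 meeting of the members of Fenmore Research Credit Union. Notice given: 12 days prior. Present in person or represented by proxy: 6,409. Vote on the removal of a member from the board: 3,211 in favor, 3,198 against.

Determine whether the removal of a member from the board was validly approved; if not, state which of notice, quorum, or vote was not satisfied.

Valid — all requirements satisfied.

Notice: 12 days given; 10 required. Satisfied.
Quorum: 15% of 26,078 = 3,911.70, rounded up to 3,912; 6,409 present. Satisfied.
Vote: requires a majority of those present (6,409); a majority of 6409 is 3205, so 3,205 needed; 3,211 in favor. Satisfied.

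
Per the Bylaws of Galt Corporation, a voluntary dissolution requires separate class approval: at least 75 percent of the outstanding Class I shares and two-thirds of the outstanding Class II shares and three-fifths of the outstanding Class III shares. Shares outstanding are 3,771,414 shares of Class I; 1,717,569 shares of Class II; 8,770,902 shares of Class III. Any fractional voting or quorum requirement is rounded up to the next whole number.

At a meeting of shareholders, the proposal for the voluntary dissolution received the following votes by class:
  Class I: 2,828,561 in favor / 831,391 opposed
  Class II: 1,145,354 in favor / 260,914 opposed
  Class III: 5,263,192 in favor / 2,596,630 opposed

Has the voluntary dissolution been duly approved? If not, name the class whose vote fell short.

Approved — every class gave the required vote.

Class I: 3/4 of 3771414 = 2828560.50, rounded up to 2828561; 2,828,561 required, 2,828,561 in favor — approved.
Class II: 2/3 of 1717569 = 1145046; 1,145,046 required, 1,145,354 in favor — approved.
Class III: 3/5 of 8770902 = 5262541.20, rounded up to 5262542; 5,262,542 required, 5,263,192 in favor — approved.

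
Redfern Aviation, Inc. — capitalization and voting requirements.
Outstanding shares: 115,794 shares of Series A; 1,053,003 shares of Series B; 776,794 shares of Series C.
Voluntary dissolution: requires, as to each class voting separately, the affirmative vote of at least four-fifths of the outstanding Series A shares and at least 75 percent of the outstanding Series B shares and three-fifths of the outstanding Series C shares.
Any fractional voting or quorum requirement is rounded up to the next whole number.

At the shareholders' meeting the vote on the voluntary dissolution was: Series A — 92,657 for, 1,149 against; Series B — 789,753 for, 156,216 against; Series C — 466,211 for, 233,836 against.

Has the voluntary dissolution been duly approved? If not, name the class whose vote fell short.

Approved — every class gave the required vote.

Series A: 4/5 of 115794 = 92635.20, rounded up to 92636; 92,636 required, 92,657 in favor — approved.
Series B: 3/4 of 1053003 = 789752.25, rounded up to 789753; 789,753 required, 789,753 in favor — approved.
Series C: 3/5 of 776794 = 466076.40, rounded up to 466077; 466,077 required, 466,211 in favor — approved.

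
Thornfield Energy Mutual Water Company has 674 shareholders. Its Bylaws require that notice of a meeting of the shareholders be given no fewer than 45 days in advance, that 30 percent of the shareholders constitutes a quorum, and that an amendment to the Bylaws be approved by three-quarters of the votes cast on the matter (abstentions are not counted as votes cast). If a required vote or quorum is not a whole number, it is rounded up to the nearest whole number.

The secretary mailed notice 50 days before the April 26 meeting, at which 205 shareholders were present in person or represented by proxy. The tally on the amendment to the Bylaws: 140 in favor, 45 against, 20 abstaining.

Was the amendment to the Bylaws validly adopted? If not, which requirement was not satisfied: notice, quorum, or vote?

Valid — all requirements satisfied.

Notice: 50 days given; 45 required. Satisfied.
Quorum: 30% of 674 = 202.20, rounded up to 203; 205 present. Satisfied.
Vote: requires three-fourths of the votes cast (205 − 20 abstaining = 185); 3/4 of 185 = 138.75, rounded up to 139, so 139 needed; 140 in favor. Satisfied.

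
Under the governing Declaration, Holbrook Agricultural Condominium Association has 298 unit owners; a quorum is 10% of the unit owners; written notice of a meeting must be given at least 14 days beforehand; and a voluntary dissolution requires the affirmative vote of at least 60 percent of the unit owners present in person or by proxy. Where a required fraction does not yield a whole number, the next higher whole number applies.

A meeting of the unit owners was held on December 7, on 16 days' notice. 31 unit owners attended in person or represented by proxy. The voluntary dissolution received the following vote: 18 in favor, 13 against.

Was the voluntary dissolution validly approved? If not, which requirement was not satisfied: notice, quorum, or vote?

Notice: 16 days given; 14 required. Satisfied.
Quorum: 10% of 298 = 29.80, rounded up to 30; 31 present. Satisfied.
Vote: requires three-fifths of those present (31); 3/5 of 31 = 18.60, rounded up to 19, so 19 needed; 18 in favor. Not satisfied.

Invalid — vote requirement not satisfied.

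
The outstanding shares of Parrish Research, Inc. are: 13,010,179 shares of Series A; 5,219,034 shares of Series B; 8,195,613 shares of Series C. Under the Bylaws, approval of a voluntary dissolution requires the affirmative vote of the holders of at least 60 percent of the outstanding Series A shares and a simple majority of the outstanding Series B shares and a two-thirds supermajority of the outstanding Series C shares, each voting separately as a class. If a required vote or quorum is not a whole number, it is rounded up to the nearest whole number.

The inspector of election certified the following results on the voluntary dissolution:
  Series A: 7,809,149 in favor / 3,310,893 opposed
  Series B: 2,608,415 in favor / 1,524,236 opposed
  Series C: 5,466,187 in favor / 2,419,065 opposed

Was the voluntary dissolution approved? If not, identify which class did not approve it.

Series A: 3/5 of 13010179 = 7806107.40, rounded up to 7806108; 7,806,108 required, 7,809,149 in favor — approved.
Series B: a majority of 5219034 is 2609518; 2,609,518 required, 2,608,415 in favor — not approved.
Series C: 2/3 of 8195613 = 5463742; 5,463,742 required, 5,466,187 in favor — approved.

Not approved — the Series B shares did not give the required vote.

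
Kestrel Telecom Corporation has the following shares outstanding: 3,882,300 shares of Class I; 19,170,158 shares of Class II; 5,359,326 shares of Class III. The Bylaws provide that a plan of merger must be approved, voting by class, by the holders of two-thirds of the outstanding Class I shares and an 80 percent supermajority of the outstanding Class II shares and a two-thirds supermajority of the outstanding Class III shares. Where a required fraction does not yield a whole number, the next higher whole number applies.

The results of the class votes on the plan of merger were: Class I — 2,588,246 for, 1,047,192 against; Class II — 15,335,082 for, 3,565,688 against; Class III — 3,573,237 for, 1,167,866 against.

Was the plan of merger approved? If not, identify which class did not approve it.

Not approved — the Class II shares did not give the required vote.

Class I: 2/3 of 3882300 = 2588200; 2,588,200 required, 2,588,246 in favor — approved.
Class II: 4/5 of 19170158 = 15336126.40, rounded up to 15336127; 15,336,127 required, 15,335,082 in favor — not approved.
Class III: 2/3 of 5359326 = 3572884; 3,572,884 required, 3,573,237 in favor — approved.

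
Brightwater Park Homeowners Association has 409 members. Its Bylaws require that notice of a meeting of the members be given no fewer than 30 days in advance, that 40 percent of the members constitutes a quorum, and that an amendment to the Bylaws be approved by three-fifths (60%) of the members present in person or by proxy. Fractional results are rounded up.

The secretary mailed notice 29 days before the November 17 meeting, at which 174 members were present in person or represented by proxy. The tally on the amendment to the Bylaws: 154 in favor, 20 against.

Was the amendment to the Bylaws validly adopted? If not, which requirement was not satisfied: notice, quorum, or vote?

Invalid — notice requirement not satisfied.

Notice: 29 days given; 30 required. Not satisfied.
Quorum: 40% of 409 = 163.60, rounded up to 164; 174 present. Satisfied.
Vote: requires three-fifths of those present (174); 3/5 of 174 = 104.40, rounded up to 105, so 105 needed; 154 in favor. Satisfied.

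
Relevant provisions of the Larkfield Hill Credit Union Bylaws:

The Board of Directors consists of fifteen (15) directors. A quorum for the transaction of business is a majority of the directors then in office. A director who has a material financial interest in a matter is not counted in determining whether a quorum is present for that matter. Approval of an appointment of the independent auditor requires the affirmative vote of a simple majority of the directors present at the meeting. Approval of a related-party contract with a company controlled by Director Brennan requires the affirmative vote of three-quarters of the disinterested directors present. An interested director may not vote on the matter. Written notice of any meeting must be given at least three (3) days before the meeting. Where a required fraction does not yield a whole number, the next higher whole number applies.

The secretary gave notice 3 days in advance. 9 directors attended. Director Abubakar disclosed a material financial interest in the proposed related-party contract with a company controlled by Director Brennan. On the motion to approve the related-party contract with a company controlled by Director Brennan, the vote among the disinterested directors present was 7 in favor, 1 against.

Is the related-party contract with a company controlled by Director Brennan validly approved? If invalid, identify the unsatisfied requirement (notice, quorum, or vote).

Valid — all requirements satisfied.

Notice: 3 days given; 3 required (3 ≥ 3). Satisfied.
Quorum: 9 present, but the 1 interested director does not count, leaving 8. Quorum is 8. Satisfied.
Vote: the related-party contract with a company controlled by Director Brennan requires three-fourths of the disinterested directors present (9 − 1 = 8). 3/4 of 8 = 6, so 6 affirmative votes are needed; 7 voted in favor. Satisfied.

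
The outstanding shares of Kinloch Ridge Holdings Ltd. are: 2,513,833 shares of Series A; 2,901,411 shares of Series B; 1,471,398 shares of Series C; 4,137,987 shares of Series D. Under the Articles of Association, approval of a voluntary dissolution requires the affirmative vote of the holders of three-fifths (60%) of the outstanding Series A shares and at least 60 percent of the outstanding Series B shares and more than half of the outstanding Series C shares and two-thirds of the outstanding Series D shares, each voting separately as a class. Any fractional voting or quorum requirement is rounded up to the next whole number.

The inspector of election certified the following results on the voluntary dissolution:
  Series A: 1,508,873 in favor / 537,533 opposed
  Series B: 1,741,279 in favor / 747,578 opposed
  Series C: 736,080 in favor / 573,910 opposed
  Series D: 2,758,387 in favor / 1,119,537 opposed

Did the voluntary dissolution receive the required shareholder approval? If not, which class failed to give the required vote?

Series A: 3/5 of 2513833 = 1508299.80, rounded up to 1508300; 1,508,300 required, 1,508,873 in favor — approved.
Series B: 3/5 of 2901411 = 1740846.60, rounded up to 1740847; 1,740,847 required, 1,741,279 in favor — approved.
Series C: a majority of 1471398 is 735700; 735,700 required, 736,080 in favor — approved.
Series D: 2/3 of 4137987 = 2758658; 2,758,658 required, 2,758,387 in favor — not approved.

Not approved — the Series D shares did not give the required vote.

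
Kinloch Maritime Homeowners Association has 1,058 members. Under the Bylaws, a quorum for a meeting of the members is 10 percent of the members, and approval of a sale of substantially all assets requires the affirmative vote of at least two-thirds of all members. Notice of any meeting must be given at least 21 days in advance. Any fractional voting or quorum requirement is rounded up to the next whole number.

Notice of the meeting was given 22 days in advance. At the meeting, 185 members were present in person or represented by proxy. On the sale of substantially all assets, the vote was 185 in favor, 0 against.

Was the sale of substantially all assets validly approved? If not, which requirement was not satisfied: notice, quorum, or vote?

Invalid — vote requirement not satisfied.

Notice: 22 days given; 21 required. Satisfied.
Quorum: 10% of 1,058 = 105.80, rounded up to 106; 185 present. Satisfied.
Vote: requires two-thirds of all members (1,058); 2/3 of 1058 = 705.33, rounded up to 706, so 706 needed; 185 in favor. Not satisfied.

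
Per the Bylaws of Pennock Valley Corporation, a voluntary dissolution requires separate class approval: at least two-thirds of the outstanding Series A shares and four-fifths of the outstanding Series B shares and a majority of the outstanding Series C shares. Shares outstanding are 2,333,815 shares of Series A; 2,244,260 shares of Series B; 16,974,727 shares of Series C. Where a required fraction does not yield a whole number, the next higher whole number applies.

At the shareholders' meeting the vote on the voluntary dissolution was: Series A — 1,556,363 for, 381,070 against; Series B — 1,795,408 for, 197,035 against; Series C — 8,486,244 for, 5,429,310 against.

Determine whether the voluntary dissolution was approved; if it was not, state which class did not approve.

Not approved — the Series C shares did not give the required vote.

Series A: 2/3 of 2333815 = 1555876.67, rounded up to 1555877; 1,555,877 required, 1,556,363 in favor — approved.
Series B: 4/5 of 2244260 = 1795408; 1,795,408 required, 1,795,408 in favor — approved.
Series C: a majority of 16974727 is 8487364; 8,487,364 required, 8,486,244 in favor — not approved.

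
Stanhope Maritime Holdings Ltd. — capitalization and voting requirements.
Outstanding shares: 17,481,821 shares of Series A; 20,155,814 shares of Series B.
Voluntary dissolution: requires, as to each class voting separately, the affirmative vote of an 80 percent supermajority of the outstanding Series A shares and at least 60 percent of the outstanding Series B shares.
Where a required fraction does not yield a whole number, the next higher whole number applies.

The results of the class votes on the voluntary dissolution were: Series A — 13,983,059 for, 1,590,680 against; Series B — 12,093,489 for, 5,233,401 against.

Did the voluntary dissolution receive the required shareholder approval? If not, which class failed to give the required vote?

Series A: 4/5 of 17481821 = 13985456.80, rounded up to 13985457; 13,985,457 required, 13,983,059 in favor — not approved.
Series B: 3/5 of 20155814 = 12093488.40, rounded up to 12093489; 12,093,489 required, 12,093,489 in favor — approved.

Not approved — the Series A shares did not give the required vote.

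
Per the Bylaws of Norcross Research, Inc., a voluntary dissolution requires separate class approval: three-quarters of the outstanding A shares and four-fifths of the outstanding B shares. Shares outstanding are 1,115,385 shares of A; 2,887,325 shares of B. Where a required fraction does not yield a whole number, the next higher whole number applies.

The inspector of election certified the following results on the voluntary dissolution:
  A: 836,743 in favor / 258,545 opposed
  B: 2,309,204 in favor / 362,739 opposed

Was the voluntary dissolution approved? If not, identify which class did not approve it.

A: 3/4 of 1115385 = 836538.75, rounded up to 836539; 836,539 required, 836,743 in favor — approved.
B: 4/5 of 2887325 = 2309860; 2,309,860 required, 2,309,204 in favor — not approved.

Not approved — the B shares did not give the required vote.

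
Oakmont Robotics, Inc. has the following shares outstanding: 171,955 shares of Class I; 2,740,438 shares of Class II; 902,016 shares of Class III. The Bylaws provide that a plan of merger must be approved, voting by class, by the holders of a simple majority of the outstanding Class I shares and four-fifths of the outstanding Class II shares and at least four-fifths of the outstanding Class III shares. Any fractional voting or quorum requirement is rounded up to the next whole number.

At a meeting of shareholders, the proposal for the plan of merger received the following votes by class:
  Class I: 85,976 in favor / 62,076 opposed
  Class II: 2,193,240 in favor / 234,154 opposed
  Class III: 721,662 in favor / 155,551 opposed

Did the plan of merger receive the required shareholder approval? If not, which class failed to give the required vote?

Not approved — the Class I shares did not give the required vote.

Class I: a majority of 171955 is 85978; 85,978 required, 85,976 in favor — not approved.
Class II: 4/5 of 2740438 = 2192350.40, rounded up to 2192351; 2,192,351 required, 2,193,240 in favor — approved.
Class III: 4/5 of 902016 = 721612.80, rounded up to 721613; 721,613 required, 721,662 in favor — approved.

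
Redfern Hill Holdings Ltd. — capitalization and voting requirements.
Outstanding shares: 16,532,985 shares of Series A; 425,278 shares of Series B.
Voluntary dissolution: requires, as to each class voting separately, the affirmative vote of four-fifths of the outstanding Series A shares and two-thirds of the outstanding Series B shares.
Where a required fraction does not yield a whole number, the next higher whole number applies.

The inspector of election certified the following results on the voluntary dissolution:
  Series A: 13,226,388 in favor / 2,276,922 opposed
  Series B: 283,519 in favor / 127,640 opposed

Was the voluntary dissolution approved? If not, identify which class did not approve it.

Approved — every class gave the required vote.

Series A: 4/5 of 16532985 = 13226388; 13,226,388 required, 13,226,388 in favor — approved.
Series B: 2/3 of 425278 = 283518.67, rounded up to 283519; 283,519 required, 283,519 in favor — approved.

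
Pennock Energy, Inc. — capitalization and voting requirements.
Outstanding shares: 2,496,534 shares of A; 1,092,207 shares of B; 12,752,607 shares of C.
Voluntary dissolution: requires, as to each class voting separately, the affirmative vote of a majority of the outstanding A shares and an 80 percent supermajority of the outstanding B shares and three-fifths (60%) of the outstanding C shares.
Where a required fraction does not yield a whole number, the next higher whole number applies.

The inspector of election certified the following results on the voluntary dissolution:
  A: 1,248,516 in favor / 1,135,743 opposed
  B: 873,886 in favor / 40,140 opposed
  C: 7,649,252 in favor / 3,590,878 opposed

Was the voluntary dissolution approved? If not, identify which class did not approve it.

Not approved — the C shares did not give the required vote.

A: a majority of 2496534 is 1248268; 1,248,268 required, 1,248,516 in favor — approved.
B: 4/5 of 1092207 = 873765.60, rounded up to 873766; 873,766 required, 873,886 in favor — approved.
C: 3/5 of 12752607 = 7651564.20, rounded up to 7651565; 7,651,565 required, 7,649,252 in favor — not approved.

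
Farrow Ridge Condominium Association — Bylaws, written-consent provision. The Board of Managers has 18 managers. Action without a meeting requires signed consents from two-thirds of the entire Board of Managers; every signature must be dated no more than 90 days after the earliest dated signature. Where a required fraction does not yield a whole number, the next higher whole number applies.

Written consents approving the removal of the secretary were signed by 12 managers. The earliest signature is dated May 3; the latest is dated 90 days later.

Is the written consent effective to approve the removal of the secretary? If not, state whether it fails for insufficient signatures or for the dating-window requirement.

Signatures required: two-thirds of 18 — 2/3 of 18 = 12, so 12 needed; 12 signed. Sufficient.
Dating window: the latest signature is 90 days after the earliest; the limit is 90 days. Within the window.

Effective — both the signature and dating-window requirements are satisfied.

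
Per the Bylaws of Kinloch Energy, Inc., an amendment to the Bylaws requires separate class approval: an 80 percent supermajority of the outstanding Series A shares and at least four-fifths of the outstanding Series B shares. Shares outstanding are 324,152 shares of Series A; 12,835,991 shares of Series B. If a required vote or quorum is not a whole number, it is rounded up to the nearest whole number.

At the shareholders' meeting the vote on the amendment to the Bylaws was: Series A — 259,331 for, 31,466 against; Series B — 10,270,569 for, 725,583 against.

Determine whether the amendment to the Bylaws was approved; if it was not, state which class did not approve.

Series A: 4/5 of 324152 = 259321.60, rounded up to 259322; 259,322 required, 259,331 in favor — approved.
Series B: 4/5 of 12835991 = 10268792.80, rounded up to 10268793; 10,268,793 required, 10,270,569 in favor — approved.

Approved — every class gave the required vote.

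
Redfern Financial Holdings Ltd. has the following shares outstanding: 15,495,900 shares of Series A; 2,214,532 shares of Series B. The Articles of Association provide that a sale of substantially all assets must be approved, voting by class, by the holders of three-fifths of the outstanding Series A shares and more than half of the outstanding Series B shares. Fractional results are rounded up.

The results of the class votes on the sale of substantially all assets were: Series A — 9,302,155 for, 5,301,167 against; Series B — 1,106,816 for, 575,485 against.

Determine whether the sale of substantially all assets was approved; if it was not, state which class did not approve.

Series A: 3/5 of 15495900 = 9297540; 9,297,540 required, 9,302,155 in favor — approved.
Series B: a majority of 2214532 is 1107267; 1,107,267 required, 1,106,816 in favor — not approved.

Not approved — the Series B shares did not give the required vote.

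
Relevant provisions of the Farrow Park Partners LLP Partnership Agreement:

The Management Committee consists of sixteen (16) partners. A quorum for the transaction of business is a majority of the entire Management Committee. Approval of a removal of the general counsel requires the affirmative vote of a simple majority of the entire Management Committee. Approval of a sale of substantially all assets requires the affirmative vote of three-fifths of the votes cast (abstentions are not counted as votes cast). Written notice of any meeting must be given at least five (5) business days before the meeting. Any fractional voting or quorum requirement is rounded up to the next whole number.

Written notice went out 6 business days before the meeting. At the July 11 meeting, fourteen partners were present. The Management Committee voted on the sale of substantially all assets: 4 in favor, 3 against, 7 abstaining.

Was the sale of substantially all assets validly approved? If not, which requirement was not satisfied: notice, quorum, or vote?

Notice: 6 business days given; 5 required (6 ≥ 5). Satisfied.
Quorum: 14 present; quorum is 9. Satisfied.
Vote: the sale of substantially all assets requires three-fifths of the votes cast (14 present − 7 abstaining = 7). 3/5 of 7 = 4.20, rounded up to 5, so 5 affirmative votes are needed; 4 voted in favor. Not satisfied.

Invalid — vote requirement not satisfied.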